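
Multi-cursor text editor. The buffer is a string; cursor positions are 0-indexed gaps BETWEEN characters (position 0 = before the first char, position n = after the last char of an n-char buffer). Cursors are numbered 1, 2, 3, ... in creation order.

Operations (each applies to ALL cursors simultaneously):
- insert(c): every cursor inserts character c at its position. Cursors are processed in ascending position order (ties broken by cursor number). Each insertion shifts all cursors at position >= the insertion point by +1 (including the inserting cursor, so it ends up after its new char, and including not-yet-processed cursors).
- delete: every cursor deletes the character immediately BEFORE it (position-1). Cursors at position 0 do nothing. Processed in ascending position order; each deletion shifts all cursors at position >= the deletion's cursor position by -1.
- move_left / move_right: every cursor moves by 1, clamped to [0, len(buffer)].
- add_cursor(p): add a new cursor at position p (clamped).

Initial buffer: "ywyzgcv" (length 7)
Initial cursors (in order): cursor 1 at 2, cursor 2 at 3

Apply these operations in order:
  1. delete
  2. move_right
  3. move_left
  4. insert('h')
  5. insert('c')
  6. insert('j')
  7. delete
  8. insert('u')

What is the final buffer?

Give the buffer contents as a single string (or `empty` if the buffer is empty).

Answer: yhhccuuzgcv

Derivation:
After op 1 (delete): buffer="yzgcv" (len 5), cursors c1@1 c2@1, authorship .....
After op 2 (move_right): buffer="yzgcv" (len 5), cursors c1@2 c2@2, authorship .....
After op 3 (move_left): buffer="yzgcv" (len 5), cursors c1@1 c2@1, authorship .....
After op 4 (insert('h')): buffer="yhhzgcv" (len 7), cursors c1@3 c2@3, authorship .12....
After op 5 (insert('c')): buffer="yhhcczgcv" (len 9), cursors c1@5 c2@5, authorship .1212....
After op 6 (insert('j')): buffer="yhhccjjzgcv" (len 11), cursors c1@7 c2@7, authorship .121212....
After op 7 (delete): buffer="yhhcczgcv" (len 9), cursors c1@5 c2@5, authorship .1212....
After op 8 (insert('u')): buffer="yhhccuuzgcv" (len 11), cursors c1@7 c2@7, authorship .121212....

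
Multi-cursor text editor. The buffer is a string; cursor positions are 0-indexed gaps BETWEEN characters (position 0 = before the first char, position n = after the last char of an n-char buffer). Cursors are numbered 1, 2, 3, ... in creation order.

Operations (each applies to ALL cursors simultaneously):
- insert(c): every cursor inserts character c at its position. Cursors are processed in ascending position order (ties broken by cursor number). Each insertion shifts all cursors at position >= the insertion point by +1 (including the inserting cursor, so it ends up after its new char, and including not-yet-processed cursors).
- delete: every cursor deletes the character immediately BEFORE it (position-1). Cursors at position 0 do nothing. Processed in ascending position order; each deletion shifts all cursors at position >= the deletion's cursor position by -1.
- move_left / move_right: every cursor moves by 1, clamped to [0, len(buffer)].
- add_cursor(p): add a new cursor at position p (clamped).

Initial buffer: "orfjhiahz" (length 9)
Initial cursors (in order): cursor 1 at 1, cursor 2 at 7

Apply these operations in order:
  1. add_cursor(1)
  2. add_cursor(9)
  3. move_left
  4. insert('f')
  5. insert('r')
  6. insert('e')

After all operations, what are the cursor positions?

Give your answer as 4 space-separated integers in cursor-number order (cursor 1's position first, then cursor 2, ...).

After op 1 (add_cursor(1)): buffer="orfjhiahz" (len 9), cursors c1@1 c3@1 c2@7, authorship .........
After op 2 (add_cursor(9)): buffer="orfjhiahz" (len 9), cursors c1@1 c3@1 c2@7 c4@9, authorship .........
After op 3 (move_left): buffer="orfjhiahz" (len 9), cursors c1@0 c3@0 c2@6 c4@8, authorship .........
After op 4 (insert('f')): buffer="fforfjhifahfz" (len 13), cursors c1@2 c3@2 c2@9 c4@12, authorship 13......2..4.
After op 5 (insert('r')): buffer="ffrrorfjhifrahfrz" (len 17), cursors c1@4 c3@4 c2@12 c4@16, authorship 1313......22..44.
After op 6 (insert('e')): buffer="ffrreeorfjhifreahfrez" (len 21), cursors c1@6 c3@6 c2@15 c4@20, authorship 131313......222..444.

Answer: 6 15 6 20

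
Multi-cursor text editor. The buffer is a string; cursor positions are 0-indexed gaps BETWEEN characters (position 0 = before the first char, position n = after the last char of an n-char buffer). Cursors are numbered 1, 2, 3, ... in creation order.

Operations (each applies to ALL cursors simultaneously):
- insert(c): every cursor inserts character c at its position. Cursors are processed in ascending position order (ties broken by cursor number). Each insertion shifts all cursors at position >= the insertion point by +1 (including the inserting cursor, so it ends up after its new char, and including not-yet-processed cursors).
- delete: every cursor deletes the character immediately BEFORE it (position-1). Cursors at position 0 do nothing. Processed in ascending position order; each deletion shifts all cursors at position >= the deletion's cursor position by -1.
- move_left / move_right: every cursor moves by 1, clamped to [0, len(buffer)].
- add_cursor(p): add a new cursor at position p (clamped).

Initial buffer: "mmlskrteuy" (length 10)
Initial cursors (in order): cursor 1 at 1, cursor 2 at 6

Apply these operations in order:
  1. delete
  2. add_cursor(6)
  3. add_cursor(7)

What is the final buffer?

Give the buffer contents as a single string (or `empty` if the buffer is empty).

Answer: mlskteuy

Derivation:
After op 1 (delete): buffer="mlskteuy" (len 8), cursors c1@0 c2@4, authorship ........
After op 2 (add_cursor(6)): buffer="mlskteuy" (len 8), cursors c1@0 c2@4 c3@6, authorship ........
After op 3 (add_cursor(7)): buffer="mlskteuy" (len 8), cursors c1@0 c2@4 c3@6 c4@7, authorship ........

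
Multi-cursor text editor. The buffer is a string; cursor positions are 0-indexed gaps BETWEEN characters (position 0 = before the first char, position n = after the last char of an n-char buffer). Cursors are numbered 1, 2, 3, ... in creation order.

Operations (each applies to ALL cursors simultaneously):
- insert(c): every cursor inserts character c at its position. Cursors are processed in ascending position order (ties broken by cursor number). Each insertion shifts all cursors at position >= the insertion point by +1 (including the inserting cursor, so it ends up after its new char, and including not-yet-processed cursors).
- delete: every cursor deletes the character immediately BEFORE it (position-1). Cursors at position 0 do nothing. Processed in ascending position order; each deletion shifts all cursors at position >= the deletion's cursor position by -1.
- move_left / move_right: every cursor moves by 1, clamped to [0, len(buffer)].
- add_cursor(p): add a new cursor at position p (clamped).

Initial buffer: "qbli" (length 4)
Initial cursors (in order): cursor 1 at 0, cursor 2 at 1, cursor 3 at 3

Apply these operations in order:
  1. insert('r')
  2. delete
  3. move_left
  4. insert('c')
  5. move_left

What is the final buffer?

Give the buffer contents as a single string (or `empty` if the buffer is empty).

After op 1 (insert('r')): buffer="rqrblri" (len 7), cursors c1@1 c2@3 c3@6, authorship 1.2..3.
After op 2 (delete): buffer="qbli" (len 4), cursors c1@0 c2@1 c3@3, authorship ....
After op 3 (move_left): buffer="qbli" (len 4), cursors c1@0 c2@0 c3@2, authorship ....
After op 4 (insert('c')): buffer="ccqbcli" (len 7), cursors c1@2 c2@2 c3@5, authorship 12..3..
After op 5 (move_left): buffer="ccqbcli" (len 7), cursors c1@1 c2@1 c3@4, authorship 12..3..

Answer: ccqbcli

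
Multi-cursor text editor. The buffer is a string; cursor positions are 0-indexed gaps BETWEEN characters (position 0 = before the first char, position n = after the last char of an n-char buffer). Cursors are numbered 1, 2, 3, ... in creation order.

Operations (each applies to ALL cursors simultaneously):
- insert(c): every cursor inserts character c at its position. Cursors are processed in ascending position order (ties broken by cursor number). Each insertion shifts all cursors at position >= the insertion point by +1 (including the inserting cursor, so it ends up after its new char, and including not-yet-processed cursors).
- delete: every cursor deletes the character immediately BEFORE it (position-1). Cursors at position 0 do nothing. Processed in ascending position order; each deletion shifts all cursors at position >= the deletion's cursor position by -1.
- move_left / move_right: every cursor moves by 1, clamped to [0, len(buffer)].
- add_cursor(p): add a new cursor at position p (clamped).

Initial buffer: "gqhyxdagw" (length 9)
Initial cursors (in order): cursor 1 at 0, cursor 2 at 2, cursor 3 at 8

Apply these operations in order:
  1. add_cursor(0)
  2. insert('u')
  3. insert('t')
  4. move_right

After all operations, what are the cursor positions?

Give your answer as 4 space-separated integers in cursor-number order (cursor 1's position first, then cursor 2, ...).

Answer: 5 9 17 5

Derivation:
After op 1 (add_cursor(0)): buffer="gqhyxdagw" (len 9), cursors c1@0 c4@0 c2@2 c3@8, authorship .........
After op 2 (insert('u')): buffer="uugquhyxdaguw" (len 13), cursors c1@2 c4@2 c2@5 c3@12, authorship 14..2......3.
After op 3 (insert('t')): buffer="uuttgquthyxdagutw" (len 17), cursors c1@4 c4@4 c2@8 c3@16, authorship 1414..22......33.
After op 4 (move_right): buffer="uuttgquthyxdagutw" (len 17), cursors c1@5 c4@5 c2@9 c3@17, authorship 1414..22......33.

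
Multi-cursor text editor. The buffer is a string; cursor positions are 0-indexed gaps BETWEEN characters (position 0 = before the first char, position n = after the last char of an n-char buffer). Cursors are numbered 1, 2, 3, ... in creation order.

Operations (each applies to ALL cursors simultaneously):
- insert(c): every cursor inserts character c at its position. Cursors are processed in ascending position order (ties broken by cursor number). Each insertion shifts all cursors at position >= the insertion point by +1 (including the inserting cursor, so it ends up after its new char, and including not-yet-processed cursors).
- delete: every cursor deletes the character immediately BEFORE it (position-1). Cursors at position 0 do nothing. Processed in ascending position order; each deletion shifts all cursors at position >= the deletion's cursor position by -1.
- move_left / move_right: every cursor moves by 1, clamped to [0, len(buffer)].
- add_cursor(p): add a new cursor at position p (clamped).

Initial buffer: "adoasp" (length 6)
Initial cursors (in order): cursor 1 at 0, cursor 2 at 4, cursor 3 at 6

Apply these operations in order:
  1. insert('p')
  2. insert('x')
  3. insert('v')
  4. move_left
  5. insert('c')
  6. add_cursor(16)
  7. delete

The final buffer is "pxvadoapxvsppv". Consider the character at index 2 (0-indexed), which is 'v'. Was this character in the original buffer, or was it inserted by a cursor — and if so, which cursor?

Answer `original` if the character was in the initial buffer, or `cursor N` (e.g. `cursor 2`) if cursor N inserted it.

After op 1 (insert('p')): buffer="padoapspp" (len 9), cursors c1@1 c2@6 c3@9, authorship 1....2..3
After op 2 (insert('x')): buffer="pxadoapxsppx" (len 12), cursors c1@2 c2@8 c3@12, authorship 11....22..33
After op 3 (insert('v')): buffer="pxvadoapxvsppxv" (len 15), cursors c1@3 c2@10 c3@15, authorship 111....222..333
After op 4 (move_left): buffer="pxvadoapxvsppxv" (len 15), cursors c1@2 c2@9 c3@14, authorship 111....222..333
After op 5 (insert('c')): buffer="pxcvadoapxcvsppxcv" (len 18), cursors c1@3 c2@11 c3@17, authorship 1111....2222..3333
After op 6 (add_cursor(16)): buffer="pxcvadoapxcvsppxcv" (len 18), cursors c1@3 c2@11 c4@16 c3@17, authorship 1111....2222..3333
After op 7 (delete): buffer="pxvadoapxvsppv" (len 14), cursors c1@2 c2@9 c3@13 c4@13, authorship 111....222..33
Authorship (.=original, N=cursor N): 1 1 1 . . . . 2 2 2 . . 3 3
Index 2: author = 1

Answer: cursor 1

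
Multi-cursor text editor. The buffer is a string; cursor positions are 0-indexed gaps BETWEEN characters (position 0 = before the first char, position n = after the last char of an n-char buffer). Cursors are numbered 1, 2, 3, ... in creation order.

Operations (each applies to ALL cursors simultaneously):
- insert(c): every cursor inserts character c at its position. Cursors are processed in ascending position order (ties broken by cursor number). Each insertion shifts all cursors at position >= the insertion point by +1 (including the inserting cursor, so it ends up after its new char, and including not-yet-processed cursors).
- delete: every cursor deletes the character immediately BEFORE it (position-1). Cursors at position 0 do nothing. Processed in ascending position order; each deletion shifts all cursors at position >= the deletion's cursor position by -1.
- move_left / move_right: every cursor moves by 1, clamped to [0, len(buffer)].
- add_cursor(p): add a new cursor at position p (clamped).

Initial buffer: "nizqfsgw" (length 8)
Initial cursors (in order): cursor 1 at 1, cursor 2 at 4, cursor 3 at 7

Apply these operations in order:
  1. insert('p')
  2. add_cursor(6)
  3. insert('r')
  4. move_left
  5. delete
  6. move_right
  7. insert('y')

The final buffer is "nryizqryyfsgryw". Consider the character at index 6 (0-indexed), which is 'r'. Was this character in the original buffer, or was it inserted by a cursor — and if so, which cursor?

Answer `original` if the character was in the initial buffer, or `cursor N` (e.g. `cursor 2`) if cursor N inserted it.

After op 1 (insert('p')): buffer="npizqpfsgpw" (len 11), cursors c1@2 c2@6 c3@10, authorship .1...2...3.
After op 2 (add_cursor(6)): buffer="npizqpfsgpw" (len 11), cursors c1@2 c2@6 c4@6 c3@10, authorship .1...2...3.
After op 3 (insert('r')): buffer="nprizqprrfsgprw" (len 15), cursors c1@3 c2@9 c4@9 c3@14, authorship .11...224...33.
After op 4 (move_left): buffer="nprizqprrfsgprw" (len 15), cursors c1@2 c2@8 c4@8 c3@13, authorship .11...224...33.
After op 5 (delete): buffer="nrizqrfsgrw" (len 11), cursors c1@1 c2@5 c4@5 c3@9, authorship .1...4...3.
After op 6 (move_right): buffer="nrizqrfsgrw" (len 11), cursors c1@2 c2@6 c4@6 c3@10, authorship .1...4...3.
After op 7 (insert('y')): buffer="nryizqryyfsgryw" (len 15), cursors c1@3 c2@9 c4@9 c3@14, authorship .11...424...33.
Authorship (.=original, N=cursor N): . 1 1 . . . 4 2 4 . . . 3 3 .
Index 6: author = 4

Answer: cursor 4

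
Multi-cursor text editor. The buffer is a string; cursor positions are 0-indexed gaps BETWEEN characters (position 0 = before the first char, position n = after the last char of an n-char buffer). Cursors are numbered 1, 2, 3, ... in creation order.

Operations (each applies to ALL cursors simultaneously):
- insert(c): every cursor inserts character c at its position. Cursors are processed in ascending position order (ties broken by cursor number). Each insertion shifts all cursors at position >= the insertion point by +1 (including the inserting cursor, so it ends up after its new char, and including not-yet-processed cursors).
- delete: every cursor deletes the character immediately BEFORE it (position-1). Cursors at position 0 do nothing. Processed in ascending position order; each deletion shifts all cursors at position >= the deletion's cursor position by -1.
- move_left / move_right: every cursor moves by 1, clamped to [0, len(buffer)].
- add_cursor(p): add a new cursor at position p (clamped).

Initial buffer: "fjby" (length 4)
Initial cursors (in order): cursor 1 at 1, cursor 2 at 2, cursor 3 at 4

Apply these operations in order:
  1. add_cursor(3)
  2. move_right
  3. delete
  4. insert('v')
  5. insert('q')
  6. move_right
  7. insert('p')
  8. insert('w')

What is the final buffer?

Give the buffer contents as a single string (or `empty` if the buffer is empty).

Answer: vvvvqqqqppppwwww

Derivation:
After op 1 (add_cursor(3)): buffer="fjby" (len 4), cursors c1@1 c2@2 c4@3 c3@4, authorship ....
After op 2 (move_right): buffer="fjby" (len 4), cursors c1@2 c2@3 c3@4 c4@4, authorship ....
After op 3 (delete): buffer="" (len 0), cursors c1@0 c2@0 c3@0 c4@0, authorship 
After op 4 (insert('v')): buffer="vvvv" (len 4), cursors c1@4 c2@4 c3@4 c4@4, authorship 1234
After op 5 (insert('q')): buffer="vvvvqqqq" (len 8), cursors c1@8 c2@8 c3@8 c4@8, authorship 12341234
After op 6 (move_right): buffer="vvvvqqqq" (len 8), cursors c1@8 c2@8 c3@8 c4@8, authorship 12341234
After op 7 (insert('p')): buffer="vvvvqqqqpppp" (len 12), cursors c1@12 c2@12 c3@12 c4@12, authorship 123412341234
After op 8 (insert('w')): buffer="vvvvqqqqppppwwww" (len 16), cursors c1@16 c2@16 c3@16 c4@16, authorship 1234123412341234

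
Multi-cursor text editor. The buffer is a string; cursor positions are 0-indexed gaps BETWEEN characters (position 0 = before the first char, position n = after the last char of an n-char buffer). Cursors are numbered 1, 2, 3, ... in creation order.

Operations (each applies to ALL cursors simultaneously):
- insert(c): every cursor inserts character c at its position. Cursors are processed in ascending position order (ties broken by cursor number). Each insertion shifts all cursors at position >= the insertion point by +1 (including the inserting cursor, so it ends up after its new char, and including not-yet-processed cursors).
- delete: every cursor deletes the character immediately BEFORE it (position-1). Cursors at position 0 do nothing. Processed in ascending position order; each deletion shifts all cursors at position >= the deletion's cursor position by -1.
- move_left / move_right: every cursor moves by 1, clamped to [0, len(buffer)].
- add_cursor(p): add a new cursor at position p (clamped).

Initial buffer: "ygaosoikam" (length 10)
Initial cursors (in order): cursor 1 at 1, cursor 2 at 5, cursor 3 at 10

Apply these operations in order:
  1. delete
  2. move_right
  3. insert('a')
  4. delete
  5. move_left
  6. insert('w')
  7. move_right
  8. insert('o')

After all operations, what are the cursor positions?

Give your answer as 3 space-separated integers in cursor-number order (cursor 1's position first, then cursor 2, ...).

Answer: 3 8 13

Derivation:
After op 1 (delete): buffer="gaooika" (len 7), cursors c1@0 c2@3 c3@7, authorship .......
After op 2 (move_right): buffer="gaooika" (len 7), cursors c1@1 c2@4 c3@7, authorship .......
After op 3 (insert('a')): buffer="gaaooaikaa" (len 10), cursors c1@2 c2@6 c3@10, authorship .1...2...3
After op 4 (delete): buffer="gaooika" (len 7), cursors c1@1 c2@4 c3@7, authorship .......
After op 5 (move_left): buffer="gaooika" (len 7), cursors c1@0 c2@3 c3@6, authorship .......
After op 6 (insert('w')): buffer="wgaowoikwa" (len 10), cursors c1@1 c2@5 c3@9, authorship 1...2...3.
After op 7 (move_right): buffer="wgaowoikwa" (len 10), cursors c1@2 c2@6 c3@10, authorship 1...2...3.
After op 8 (insert('o')): buffer="wgoaowooikwao" (len 13), cursors c1@3 c2@8 c3@13, authorship 1.1..2.2..3.3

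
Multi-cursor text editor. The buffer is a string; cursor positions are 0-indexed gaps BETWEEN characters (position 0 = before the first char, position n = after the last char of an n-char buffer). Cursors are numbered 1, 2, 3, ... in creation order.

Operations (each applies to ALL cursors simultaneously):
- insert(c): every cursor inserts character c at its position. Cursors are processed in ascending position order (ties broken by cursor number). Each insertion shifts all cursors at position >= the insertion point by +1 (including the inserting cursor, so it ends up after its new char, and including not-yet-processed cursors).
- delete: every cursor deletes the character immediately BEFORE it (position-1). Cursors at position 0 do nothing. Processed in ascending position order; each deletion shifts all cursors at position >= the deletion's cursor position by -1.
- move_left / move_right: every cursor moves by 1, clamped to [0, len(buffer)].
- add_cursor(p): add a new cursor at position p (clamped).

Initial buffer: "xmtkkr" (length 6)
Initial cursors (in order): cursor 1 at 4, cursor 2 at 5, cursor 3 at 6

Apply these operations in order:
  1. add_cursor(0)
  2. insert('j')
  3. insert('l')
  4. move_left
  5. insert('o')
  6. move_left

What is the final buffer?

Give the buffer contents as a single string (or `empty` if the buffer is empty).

After op 1 (add_cursor(0)): buffer="xmtkkr" (len 6), cursors c4@0 c1@4 c2@5 c3@6, authorship ......
After op 2 (insert('j')): buffer="jxmtkjkjrj" (len 10), cursors c4@1 c1@6 c2@8 c3@10, authorship 4....1.2.3
After op 3 (insert('l')): buffer="jlxmtkjlkjlrjl" (len 14), cursors c4@2 c1@8 c2@11 c3@14, authorship 44....11.22.33
After op 4 (move_left): buffer="jlxmtkjlkjlrjl" (len 14), cursors c4@1 c1@7 c2@10 c3@13, authorship 44....11.22.33
After op 5 (insert('o')): buffer="jolxmtkjolkjolrjol" (len 18), cursors c4@2 c1@9 c2@13 c3@17, authorship 444....111.222.333
After op 6 (move_left): buffer="jolxmtkjolkjolrjol" (len 18), cursors c4@1 c1@8 c2@12 c3@16, authorship 444....111.222.333

Answer: jolxmtkjolkjolrjol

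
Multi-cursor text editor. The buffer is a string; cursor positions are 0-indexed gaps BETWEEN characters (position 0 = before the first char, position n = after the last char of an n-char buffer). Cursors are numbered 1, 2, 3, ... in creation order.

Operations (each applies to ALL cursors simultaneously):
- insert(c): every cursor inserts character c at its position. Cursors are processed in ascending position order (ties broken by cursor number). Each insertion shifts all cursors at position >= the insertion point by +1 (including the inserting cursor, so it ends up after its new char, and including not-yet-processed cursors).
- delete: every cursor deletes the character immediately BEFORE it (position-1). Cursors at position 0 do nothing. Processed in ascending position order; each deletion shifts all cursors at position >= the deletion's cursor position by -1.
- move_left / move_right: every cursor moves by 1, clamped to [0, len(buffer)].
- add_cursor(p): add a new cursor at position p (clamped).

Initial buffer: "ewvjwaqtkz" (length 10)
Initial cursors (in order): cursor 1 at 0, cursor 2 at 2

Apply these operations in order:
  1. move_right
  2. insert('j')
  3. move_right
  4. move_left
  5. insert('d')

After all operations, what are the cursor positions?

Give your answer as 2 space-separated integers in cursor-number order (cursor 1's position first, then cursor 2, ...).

After op 1 (move_right): buffer="ewvjwaqtkz" (len 10), cursors c1@1 c2@3, authorship ..........
After op 2 (insert('j')): buffer="ejwvjjwaqtkz" (len 12), cursors c1@2 c2@5, authorship .1..2.......
After op 3 (move_right): buffer="ejwvjjwaqtkz" (len 12), cursors c1@3 c2@6, authorship .1..2.......
After op 4 (move_left): buffer="ejwvjjwaqtkz" (len 12), cursors c1@2 c2@5, authorship .1..2.......
After op 5 (insert('d')): buffer="ejdwvjdjwaqtkz" (len 14), cursors c1@3 c2@7, authorship .11..22.......

Answer: 3 7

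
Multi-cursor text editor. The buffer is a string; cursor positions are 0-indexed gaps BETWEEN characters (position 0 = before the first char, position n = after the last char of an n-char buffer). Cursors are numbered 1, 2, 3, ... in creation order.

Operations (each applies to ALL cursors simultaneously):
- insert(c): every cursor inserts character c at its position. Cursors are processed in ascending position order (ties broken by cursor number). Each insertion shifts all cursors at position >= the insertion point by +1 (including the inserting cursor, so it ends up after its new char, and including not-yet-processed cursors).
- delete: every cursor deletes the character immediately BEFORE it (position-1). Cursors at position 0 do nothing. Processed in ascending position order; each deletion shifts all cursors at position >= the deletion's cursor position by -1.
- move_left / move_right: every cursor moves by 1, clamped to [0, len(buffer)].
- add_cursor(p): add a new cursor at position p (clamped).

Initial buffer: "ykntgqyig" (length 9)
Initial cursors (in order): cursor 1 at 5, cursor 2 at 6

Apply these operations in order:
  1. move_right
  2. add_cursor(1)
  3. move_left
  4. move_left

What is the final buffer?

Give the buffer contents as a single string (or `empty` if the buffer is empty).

Answer: ykntgqyig

Derivation:
After op 1 (move_right): buffer="ykntgqyig" (len 9), cursors c1@6 c2@7, authorship .........
After op 2 (add_cursor(1)): buffer="ykntgqyig" (len 9), cursors c3@1 c1@6 c2@7, authorship .........
After op 3 (move_left): buffer="ykntgqyig" (len 9), cursors c3@0 c1@5 c2@6, authorship .........
After op 4 (move_left): buffer="ykntgqyig" (len 9), cursors c3@0 c1@4 c2@5, authorship .........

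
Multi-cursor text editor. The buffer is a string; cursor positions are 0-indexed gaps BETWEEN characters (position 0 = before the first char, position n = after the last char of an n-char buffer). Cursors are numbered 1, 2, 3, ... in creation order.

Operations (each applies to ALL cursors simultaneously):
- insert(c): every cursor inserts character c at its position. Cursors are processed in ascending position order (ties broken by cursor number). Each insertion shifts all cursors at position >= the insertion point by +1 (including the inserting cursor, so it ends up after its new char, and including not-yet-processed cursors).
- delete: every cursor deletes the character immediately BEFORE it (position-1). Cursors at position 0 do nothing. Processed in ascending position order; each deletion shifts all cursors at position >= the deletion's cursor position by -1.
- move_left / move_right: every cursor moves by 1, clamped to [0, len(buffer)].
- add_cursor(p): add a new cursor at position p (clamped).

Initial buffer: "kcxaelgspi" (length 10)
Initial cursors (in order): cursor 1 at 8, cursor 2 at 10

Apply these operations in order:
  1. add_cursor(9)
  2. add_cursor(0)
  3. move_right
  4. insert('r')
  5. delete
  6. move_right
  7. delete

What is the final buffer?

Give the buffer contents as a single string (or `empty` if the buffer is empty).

Answer: kxaelg

Derivation:
After op 1 (add_cursor(9)): buffer="kcxaelgspi" (len 10), cursors c1@8 c3@9 c2@10, authorship ..........
After op 2 (add_cursor(0)): buffer="kcxaelgspi" (len 10), cursors c4@0 c1@8 c3@9 c2@10, authorship ..........
After op 3 (move_right): buffer="kcxaelgspi" (len 10), cursors c4@1 c1@9 c2@10 c3@10, authorship ..........
After op 4 (insert('r')): buffer="krcxaelgsprirr" (len 14), cursors c4@2 c1@11 c2@14 c3@14, authorship .4........1.23
After op 5 (delete): buffer="kcxaelgspi" (len 10), cursors c4@1 c1@9 c2@10 c3@10, authorship ..........
After op 6 (move_right): buffer="kcxaelgspi" (len 10), cursors c4@2 c1@10 c2@10 c3@10, authorship ..........
After op 7 (delete): buffer="kxaelg" (len 6), cursors c4@1 c1@6 c2@6 c3@6, authorship ......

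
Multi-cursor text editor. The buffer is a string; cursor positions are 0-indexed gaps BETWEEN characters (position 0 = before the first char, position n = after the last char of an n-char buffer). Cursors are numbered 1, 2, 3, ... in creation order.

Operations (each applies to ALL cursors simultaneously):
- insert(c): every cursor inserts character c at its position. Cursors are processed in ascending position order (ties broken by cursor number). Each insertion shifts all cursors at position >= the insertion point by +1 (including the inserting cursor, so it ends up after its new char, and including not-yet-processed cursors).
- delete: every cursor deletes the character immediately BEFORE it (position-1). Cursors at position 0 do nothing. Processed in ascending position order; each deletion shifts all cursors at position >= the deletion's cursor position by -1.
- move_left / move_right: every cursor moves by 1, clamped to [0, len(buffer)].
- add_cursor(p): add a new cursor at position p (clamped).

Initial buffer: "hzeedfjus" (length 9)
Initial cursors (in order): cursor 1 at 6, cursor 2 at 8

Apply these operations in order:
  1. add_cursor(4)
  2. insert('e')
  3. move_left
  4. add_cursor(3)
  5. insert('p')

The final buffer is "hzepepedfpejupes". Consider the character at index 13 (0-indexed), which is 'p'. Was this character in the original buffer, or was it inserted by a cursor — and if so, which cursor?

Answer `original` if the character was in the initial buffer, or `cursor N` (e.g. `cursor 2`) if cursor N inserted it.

After op 1 (add_cursor(4)): buffer="hzeedfjus" (len 9), cursors c3@4 c1@6 c2@8, authorship .........
After op 2 (insert('e')): buffer="hzeeedfejues" (len 12), cursors c3@5 c1@8 c2@11, authorship ....3..1..2.
After op 3 (move_left): buffer="hzeeedfejues" (len 12), cursors c3@4 c1@7 c2@10, authorship ....3..1..2.
After op 4 (add_cursor(3)): buffer="hzeeedfejues" (len 12), cursors c4@3 c3@4 c1@7 c2@10, authorship ....3..1..2.
After op 5 (insert('p')): buffer="hzepepedfpejupes" (len 16), cursors c4@4 c3@6 c1@10 c2@14, authorship ...4.33..11..22.
Authorship (.=original, N=cursor N): . . . 4 . 3 3 . . 1 1 . . 2 2 .
Index 13: author = 2

Answer: cursor 2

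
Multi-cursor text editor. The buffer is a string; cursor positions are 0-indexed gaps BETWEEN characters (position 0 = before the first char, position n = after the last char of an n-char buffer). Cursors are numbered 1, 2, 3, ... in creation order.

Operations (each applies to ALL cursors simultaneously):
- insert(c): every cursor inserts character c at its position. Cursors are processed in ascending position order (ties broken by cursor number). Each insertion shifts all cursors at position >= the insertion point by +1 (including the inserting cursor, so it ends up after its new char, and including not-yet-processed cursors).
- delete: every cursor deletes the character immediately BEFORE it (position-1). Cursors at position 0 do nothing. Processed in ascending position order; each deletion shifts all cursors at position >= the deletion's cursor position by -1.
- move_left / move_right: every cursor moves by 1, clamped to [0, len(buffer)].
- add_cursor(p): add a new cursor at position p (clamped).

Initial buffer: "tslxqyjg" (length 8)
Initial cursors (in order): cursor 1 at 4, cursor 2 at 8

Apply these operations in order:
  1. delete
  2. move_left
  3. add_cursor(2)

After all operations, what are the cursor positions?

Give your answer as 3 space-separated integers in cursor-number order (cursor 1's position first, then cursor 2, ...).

After op 1 (delete): buffer="tslqyj" (len 6), cursors c1@3 c2@6, authorship ......
After op 2 (move_left): buffer="tslqyj" (len 6), cursors c1@2 c2@5, authorship ......
After op 3 (add_cursor(2)): buffer="tslqyj" (len 6), cursors c1@2 c3@2 c2@5, authorship ......

Answer: 2 5 2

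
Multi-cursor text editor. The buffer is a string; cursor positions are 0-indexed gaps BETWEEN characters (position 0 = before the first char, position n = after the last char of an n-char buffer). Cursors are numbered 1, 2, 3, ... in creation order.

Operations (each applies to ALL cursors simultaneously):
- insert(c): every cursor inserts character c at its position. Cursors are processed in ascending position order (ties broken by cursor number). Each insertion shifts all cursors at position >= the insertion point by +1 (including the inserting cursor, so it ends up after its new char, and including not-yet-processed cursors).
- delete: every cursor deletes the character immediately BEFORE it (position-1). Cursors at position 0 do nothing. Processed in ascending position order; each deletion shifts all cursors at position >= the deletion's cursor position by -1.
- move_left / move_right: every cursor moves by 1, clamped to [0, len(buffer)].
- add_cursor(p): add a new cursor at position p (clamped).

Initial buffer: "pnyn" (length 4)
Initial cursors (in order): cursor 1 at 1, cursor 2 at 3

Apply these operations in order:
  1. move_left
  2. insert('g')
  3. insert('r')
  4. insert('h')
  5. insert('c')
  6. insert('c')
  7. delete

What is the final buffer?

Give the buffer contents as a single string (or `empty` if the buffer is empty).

After op 1 (move_left): buffer="pnyn" (len 4), cursors c1@0 c2@2, authorship ....
After op 2 (insert('g')): buffer="gpngyn" (len 6), cursors c1@1 c2@4, authorship 1..2..
After op 3 (insert('r')): buffer="grpngryn" (len 8), cursors c1@2 c2@6, authorship 11..22..
After op 4 (insert('h')): buffer="grhpngrhyn" (len 10), cursors c1@3 c2@8, authorship 111..222..
After op 5 (insert('c')): buffer="grhcpngrhcyn" (len 12), cursors c1@4 c2@10, authorship 1111..2222..
After op 6 (insert('c')): buffer="grhccpngrhccyn" (len 14), cursors c1@5 c2@12, authorship 11111..22222..
After op 7 (delete): buffer="grhcpngrhcyn" (len 12), cursors c1@4 c2@10, authorship 1111..2222..

Answer: grhcpngrhcyn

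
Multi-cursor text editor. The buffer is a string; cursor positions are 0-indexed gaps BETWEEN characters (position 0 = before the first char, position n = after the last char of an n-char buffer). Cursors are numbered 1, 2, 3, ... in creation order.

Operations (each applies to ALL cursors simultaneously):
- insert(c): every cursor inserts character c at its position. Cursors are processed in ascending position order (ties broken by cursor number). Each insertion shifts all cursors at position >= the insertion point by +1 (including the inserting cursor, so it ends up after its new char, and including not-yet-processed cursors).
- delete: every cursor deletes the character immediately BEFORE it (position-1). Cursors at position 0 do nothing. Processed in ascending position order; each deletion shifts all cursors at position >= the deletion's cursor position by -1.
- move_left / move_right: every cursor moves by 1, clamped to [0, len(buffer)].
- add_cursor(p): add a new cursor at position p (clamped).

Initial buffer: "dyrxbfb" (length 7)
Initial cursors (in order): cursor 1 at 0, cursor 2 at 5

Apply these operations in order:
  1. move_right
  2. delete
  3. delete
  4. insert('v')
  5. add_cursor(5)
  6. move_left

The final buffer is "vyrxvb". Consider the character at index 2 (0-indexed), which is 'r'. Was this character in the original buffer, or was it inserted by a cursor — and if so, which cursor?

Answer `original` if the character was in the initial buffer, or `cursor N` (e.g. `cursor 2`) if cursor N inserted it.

After op 1 (move_right): buffer="dyrxbfb" (len 7), cursors c1@1 c2@6, authorship .......
After op 2 (delete): buffer="yrxbb" (len 5), cursors c1@0 c2@4, authorship .....
After op 3 (delete): buffer="yrxb" (len 4), cursors c1@0 c2@3, authorship ....
After op 4 (insert('v')): buffer="vyrxvb" (len 6), cursors c1@1 c2@5, authorship 1...2.
After op 5 (add_cursor(5)): buffer="vyrxvb" (len 6), cursors c1@1 c2@5 c3@5, authorship 1...2.
After op 6 (move_left): buffer="vyrxvb" (len 6), cursors c1@0 c2@4 c3@4, authorship 1...2.
Authorship (.=original, N=cursor N): 1 . . . 2 .
Index 2: author = original

Answer: original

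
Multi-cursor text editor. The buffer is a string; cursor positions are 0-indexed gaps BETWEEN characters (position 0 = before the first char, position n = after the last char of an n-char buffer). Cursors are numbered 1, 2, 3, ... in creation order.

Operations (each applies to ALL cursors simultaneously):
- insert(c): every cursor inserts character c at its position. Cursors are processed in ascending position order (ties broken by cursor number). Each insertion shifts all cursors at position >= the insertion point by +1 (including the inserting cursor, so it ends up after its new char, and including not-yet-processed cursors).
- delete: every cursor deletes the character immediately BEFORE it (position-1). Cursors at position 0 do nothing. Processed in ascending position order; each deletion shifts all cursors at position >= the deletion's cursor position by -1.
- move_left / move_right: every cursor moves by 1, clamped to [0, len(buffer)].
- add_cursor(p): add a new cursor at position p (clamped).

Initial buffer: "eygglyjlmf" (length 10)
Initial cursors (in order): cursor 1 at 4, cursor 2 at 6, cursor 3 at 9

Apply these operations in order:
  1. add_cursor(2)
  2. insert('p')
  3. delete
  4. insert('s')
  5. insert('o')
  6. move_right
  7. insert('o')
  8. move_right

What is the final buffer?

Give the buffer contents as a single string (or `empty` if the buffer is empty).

Answer: eysogogsoloysojolmsofo

Derivation:
After op 1 (add_cursor(2)): buffer="eygglyjlmf" (len 10), cursors c4@2 c1@4 c2@6 c3@9, authorship ..........
After op 2 (insert('p')): buffer="eypggplypjlmpf" (len 14), cursors c4@3 c1@6 c2@9 c3@13, authorship ..4..1..2...3.
After op 3 (delete): buffer="eygglyjlmf" (len 10), cursors c4@2 c1@4 c2@6 c3@9, authorship ..........
After op 4 (insert('s')): buffer="eysggslysjlmsf" (len 14), cursors c4@3 c1@6 c2@9 c3@13, authorship ..4..1..2...3.
After op 5 (insert('o')): buffer="eysoggsolysojlmsof" (len 18), cursors c4@4 c1@8 c2@12 c3@17, authorship ..44..11..22...33.
After op 6 (move_right): buffer="eysoggsolysojlmsof" (len 18), cursors c4@5 c1@9 c2@13 c3@18, authorship ..44..11..22...33.
After op 7 (insert('o')): buffer="eysogogsoloysojolmsofo" (len 22), cursors c4@6 c1@11 c2@16 c3@22, authorship ..44.4.11.1.22.2..33.3
After op 8 (move_right): buffer="eysogogsoloysojolmsofo" (len 22), cursors c4@7 c1@12 c2@17 c3@22, authorship ..44.4.11.1.22.2..33.3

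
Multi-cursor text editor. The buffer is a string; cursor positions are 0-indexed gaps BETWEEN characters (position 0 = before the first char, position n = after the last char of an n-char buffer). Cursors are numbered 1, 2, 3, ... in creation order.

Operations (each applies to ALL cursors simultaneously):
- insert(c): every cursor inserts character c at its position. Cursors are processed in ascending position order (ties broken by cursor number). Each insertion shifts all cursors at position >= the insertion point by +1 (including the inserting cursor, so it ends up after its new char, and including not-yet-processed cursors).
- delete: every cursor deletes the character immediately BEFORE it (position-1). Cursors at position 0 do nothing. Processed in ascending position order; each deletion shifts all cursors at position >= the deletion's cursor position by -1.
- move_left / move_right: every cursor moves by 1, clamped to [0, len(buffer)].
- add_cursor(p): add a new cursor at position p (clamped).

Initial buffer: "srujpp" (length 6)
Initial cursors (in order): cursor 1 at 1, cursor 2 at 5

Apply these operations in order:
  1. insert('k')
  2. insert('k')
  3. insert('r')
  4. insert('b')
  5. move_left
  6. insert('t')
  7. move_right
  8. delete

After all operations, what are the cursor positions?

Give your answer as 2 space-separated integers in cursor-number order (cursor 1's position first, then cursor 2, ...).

After op 1 (insert('k')): buffer="skrujpkp" (len 8), cursors c1@2 c2@7, authorship .1....2.
After op 2 (insert('k')): buffer="skkrujpkkp" (len 10), cursors c1@3 c2@9, authorship .11....22.
After op 3 (insert('r')): buffer="skkrrujpkkrp" (len 12), cursors c1@4 c2@11, authorship .111....222.
After op 4 (insert('b')): buffer="skkrbrujpkkrbp" (len 14), cursors c1@5 c2@13, authorship .1111....2222.
After op 5 (move_left): buffer="skkrbrujpkkrbp" (len 14), cursors c1@4 c2@12, authorship .1111....2222.
After op 6 (insert('t')): buffer="skkrtbrujpkkrtbp" (len 16), cursors c1@5 c2@14, authorship .11111....22222.
After op 7 (move_right): buffer="skkrtbrujpkkrtbp" (len 16), cursors c1@6 c2@15, authorship .11111....22222.
After op 8 (delete): buffer="skkrtrujpkkrtp" (len 14), cursors c1@5 c2@13, authorship .1111....2222.

Answer: 5 13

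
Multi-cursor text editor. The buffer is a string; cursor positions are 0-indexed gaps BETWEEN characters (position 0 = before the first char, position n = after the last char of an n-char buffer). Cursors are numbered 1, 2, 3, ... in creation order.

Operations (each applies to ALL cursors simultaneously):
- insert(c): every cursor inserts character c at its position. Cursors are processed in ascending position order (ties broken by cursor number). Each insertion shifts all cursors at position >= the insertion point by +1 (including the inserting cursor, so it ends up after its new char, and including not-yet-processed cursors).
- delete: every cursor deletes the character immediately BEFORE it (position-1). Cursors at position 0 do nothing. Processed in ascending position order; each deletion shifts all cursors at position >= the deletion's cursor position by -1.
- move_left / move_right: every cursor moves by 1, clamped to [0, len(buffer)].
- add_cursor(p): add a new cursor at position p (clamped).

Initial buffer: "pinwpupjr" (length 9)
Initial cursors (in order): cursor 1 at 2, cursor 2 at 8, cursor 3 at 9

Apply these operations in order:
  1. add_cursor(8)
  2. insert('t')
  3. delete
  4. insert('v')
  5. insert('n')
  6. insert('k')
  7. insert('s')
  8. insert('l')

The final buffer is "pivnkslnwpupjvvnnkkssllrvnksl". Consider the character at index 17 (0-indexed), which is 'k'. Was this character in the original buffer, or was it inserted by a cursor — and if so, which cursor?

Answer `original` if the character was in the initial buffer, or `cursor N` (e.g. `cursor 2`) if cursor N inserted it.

After op 1 (add_cursor(8)): buffer="pinwpupjr" (len 9), cursors c1@2 c2@8 c4@8 c3@9, authorship .........
After op 2 (insert('t')): buffer="pitnwpupjttrt" (len 13), cursors c1@3 c2@11 c4@11 c3@13, authorship ..1......24.3
After op 3 (delete): buffer="pinwpupjr" (len 9), cursors c1@2 c2@8 c4@8 c3@9, authorship .........
After op 4 (insert('v')): buffer="pivnwpupjvvrv" (len 13), cursors c1@3 c2@11 c4@11 c3@13, authorship ..1......24.3
After op 5 (insert('n')): buffer="pivnnwpupjvvnnrvn" (len 17), cursors c1@4 c2@14 c4@14 c3@17, authorship ..11......2424.33
After op 6 (insert('k')): buffer="pivnknwpupjvvnnkkrvnk" (len 21), cursors c1@5 c2@17 c4@17 c3@21, authorship ..111......242424.333
After op 7 (insert('s')): buffer="pivnksnwpupjvvnnkkssrvnks" (len 25), cursors c1@6 c2@20 c4@20 c3@25, authorship ..1111......24242424.3333
After op 8 (insert('l')): buffer="pivnkslnwpupjvvnnkkssllrvnksl" (len 29), cursors c1@7 c2@23 c4@23 c3@29, authorship ..11111......2424242424.33333
Authorship (.=original, N=cursor N): . . 1 1 1 1 1 . . . . . . 2 4 2 4 2 4 2 4 2 4 . 3 3 3 3 3
Index 17: author = 2

Answer: cursor 2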